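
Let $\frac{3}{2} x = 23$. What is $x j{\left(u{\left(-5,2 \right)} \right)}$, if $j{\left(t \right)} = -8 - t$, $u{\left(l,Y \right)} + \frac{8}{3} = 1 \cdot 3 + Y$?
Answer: $- \frac{1426}{9} \approx -158.44$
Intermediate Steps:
$u{\left(l,Y \right)} = \frac{1}{3} + Y$ ($u{\left(l,Y \right)} = - \frac{8}{3} + \left(1 \cdot 3 + Y\right) = - \frac{8}{3} + \left(3 + Y\right) = \frac{1}{3} + Y$)
$x = \frac{46}{3}$ ($x = \frac{2}{3} \cdot 23 = \frac{46}{3} \approx 15.333$)
$x j{\left(u{\left(-5,2 \right)} \right)} = \frac{46 \left(-8 - \left(\frac{1}{3} + 2\right)\right)}{3} = \frac{46 \left(-8 - \frac{7}{3}\right)}{3} = \frac{46}{3} \left(- \frac{31}{3}\right) = - \frac{1426}{9}$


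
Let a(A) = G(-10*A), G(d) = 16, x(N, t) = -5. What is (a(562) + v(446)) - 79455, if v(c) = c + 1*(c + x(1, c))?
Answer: -78552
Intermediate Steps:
a(A) = 16
v(c) = -5 + 2*c (v(c) = c + 1*(c - 5) = c + 1*(-5 + c) = c + (-5 + c) = -5 + 2*c)
(a(562) + v(446)) - 79455 = (16 + (-5 + 2*446)) - 79455 = (16 + (-5 + 892)) - 79455 = (16 + 887) - 79455 = 903 - 79455 = -78552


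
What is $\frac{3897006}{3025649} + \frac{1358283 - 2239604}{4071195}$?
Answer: $\frac{13198903339841}{12318007080555} \approx 1.0715$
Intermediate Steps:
$\frac{3897006}{3025649} + \frac{1358283 - 2239604}{4071195} = 3897006 \cdot \frac{1}{3025649} + \left(1358283 - 2239604\right) \frac{1}{4071195} = \frac{3897006}{3025649} - \frac{881321}{4071195} = \frac{13198903339841}{12318007080555}$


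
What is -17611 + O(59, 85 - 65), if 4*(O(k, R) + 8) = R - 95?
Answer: -70551/4 ≈ -17638.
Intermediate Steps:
O(k, R) = -127/4 + R/4 (O(k, R) = -8 + (R - 95)/4 = -8 + (-95 + R)/4 = -8 + (-95/4 + R/4) = -127/4 + R/4)
-17611 + O(59, 85 - 65) = -17611 + (-127/4 + (85 - 65)/4) = -17611 + (-127/4 + (¼)*20) = -17611 + (-127/4 + 5) = -17611 - 107/4 = -70551/4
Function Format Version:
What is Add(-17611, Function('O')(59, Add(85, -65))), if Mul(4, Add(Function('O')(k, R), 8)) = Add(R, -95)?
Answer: Rational(-70551, 4) ≈ -17638.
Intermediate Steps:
Function('O')(k, R) = Add(Rational(-127, 4), Mul(Rational(1, 4), R)) (Function('O')(k, R) = Add(-8, Mul(Rational(1, 4), Add(R, -95))) = Add(-8, Mul(Rational(1, 4), Add(-95, R))) = Add(-8, Add(Rational(-95, 4), Mul(Rational(1, 4), R))) = Add(Rational(-127, 4), Mul(Rational(1, 4), R)))
Add(-17611, Function('O')(59, Add(85, -65))) = Add(-17611, Add(Rational(-127, 4), Mul(Rational(1, 4), Add(85, -65)))) = Add(-17611, Add(Rational(-127, 4), Mul(Rational(1, 4), 20))) = Add(-17611, Add(Rational(-127, 4), 5)) = Add(-17611, Rational(-107, 4)) = Rational(-70551, 4)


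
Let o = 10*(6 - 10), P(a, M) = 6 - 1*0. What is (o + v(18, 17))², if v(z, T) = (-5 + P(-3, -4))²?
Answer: 1521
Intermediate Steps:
P(a, M) = 6 (P(a, M) = 6 + 0 = 6)
v(z, T) = 1 (v(z, T) = (-5 + 6)² = 1² = 1)
o = -40 (o = 10*(-4) = -40)
(o + v(18, 17))² = (-40 + 1)² = (-39)² = 1521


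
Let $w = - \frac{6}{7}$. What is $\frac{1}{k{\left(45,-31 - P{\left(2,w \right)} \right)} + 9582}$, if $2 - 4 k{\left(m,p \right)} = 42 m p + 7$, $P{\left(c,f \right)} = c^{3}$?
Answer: $\frac{4}{112033} \approx 3.5704 \cdot 10^{-5}$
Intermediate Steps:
$w = - \frac{6}{7}$ ($w = \left(-6\right) \frac{1}{7} = - \frac{6}{7} \approx -0.85714$)
$k{\left(m,p \right)} = - \frac{5}{4} - \frac{21 m p}{2}$ ($k{\left(m,p \right)} = \frac{1}{2} - \frac{42 m p + 7}{4} = \frac{1}{2} - \frac{7 + 42 m p}{4} = \frac{1}{2} - \left(\frac{7}{4} + \frac{21 m p}{2}\right) = - \frac{5}{4} - \frac{21 m p}{2}$)
$\frac{1}{k{\left(45,-31 - P{\left(2,w \right)} \right)} + 9582} = \frac{1}{\left(- \frac{5}{4} - \frac{945 \left(-31 - 2^{3}\right)}{2}\right) + 9582} = \frac{1}{\left(- \frac{5}{4} - \frac{945 \left(-31 - 8\right)}{2}\right) + 9582} = \frac{1}{\left(- \frac{5}{4} - \frac{945}{2} \left(-39\right)\right) + 9582} = \frac{1}{\left(- \frac{5}{4} + \frac{36855}{2}\right) + 9582} = \frac{1}{\frac{73705}{4} + 9582} = \frac{1}{\frac{112033}{4}} = \frac{4}{112033}$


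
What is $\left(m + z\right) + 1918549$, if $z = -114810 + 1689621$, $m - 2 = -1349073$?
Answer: $2144289$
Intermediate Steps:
$m = -1349071$ ($m = 2 - 1349073 = -1349071$)
$z = 1574811$
$\left(m + z\right) + 1918549 = \left(-1349071 + 1574811\right) + 1918549 = 225740 + 1918549 = 2144289$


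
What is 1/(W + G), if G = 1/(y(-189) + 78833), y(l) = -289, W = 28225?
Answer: 78544/2216904401 ≈ 3.5430e-5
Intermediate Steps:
G = 1/78544 (G = 1/(-289 + 78833) = 1/78544 ≈ 1.2732e-5)
1/(W + G) = 1/(28225 + 1/78544) = 1/(2216904401/78544) = 78544/2216904401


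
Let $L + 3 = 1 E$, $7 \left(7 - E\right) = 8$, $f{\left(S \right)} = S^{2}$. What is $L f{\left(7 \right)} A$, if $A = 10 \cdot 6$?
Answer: $8400$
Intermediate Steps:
$E = \frac{41}{7}$ ($E = 7 - \frac{8}{7} = \frac{41}{7} \approx 5.8571$)
$L = \frac{20}{7}$ ($L = -3 + 1 \cdot \frac{41}{7} = -3 + \frac{41}{7} = \frac{20}{7} \approx 2.8571$)
$A = 60$
$L f{\left(7 \right)} A = \frac{20 \cdot 7^{2}}{7} \cdot 60 = \frac{20}{7} \cdot 49 \cdot 60 = 140 \cdot 60 = 8400$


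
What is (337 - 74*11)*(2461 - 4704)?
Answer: 1069911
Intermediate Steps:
(337 - 74*11)*(2461 - 4704) = (337 - 814)*(-2243) = -477*(-2243) = 1069911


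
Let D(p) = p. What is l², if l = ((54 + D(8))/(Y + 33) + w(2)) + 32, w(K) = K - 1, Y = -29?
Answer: 9409/4 ≈ 2352.3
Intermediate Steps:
w(K) = -1 + K
l = 97/2 (l = ((54 + 8)/(-29 + 33) + (-1 + 2)) + 32 = (62/4 + 1) + 32 = (62*(¼) + 1) + 32 = (31/2 + 1) + 32 = 33/2 + 32 = 97/2 ≈ 48.500)
l² = (97/2)² = 9409/4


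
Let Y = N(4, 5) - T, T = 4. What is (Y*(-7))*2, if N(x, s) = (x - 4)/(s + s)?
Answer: 56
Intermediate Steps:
N(x, s) = (-4 + x)/(2*s) (N(x, s) = (-4 + x)/((2*s)) = (-4 + x)*(1/(2*s)) = (-4 + x)/(2*s))
Y = -4 (Y = (½)*(-4 + 4)/5 - 1*4 = (½)*(⅕)*0 - 4 = 0 - 4 = -4)
(Y*(-7))*2 = -4*(-7)*2 = 28*2 = 56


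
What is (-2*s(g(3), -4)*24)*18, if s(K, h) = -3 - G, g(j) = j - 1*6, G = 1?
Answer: 3456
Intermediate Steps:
g(j) = -6 + j (g(j) = j - 6 = -6 + j)
s(K, h) = -4 (s(K, h) = -3 - 1*1 = -3 - 1 = -4)
(-2*s(g(3), -4)*24)*18 = (-2*(-4)*24)*18 = (8*24)*18 = 192*18 = 3456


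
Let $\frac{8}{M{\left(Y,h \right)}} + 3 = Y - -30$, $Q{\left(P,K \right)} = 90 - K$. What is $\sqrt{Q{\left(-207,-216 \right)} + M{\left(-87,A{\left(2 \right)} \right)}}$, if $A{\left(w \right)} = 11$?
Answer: $\frac{2 \sqrt{17205}}{15} \approx 17.489$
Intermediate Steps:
$M{\left(Y,h \right)} = \frac{8}{27 + Y}$ ($M{\left(Y,h \right)} = \frac{8}{-3 + \left(Y - -30\right)} = \frac{8}{-3 + \left(Y + 30\right)} = \frac{8}{-3 + \left(30 + Y\right)} = \frac{8}{27 + Y}$)
$\sqrt{Q{\left(-207,-216 \right)} + M{\left(-87,A{\left(2 \right)} \right)}} = \sqrt{\left(90 - -216\right) + \frac{8}{27 - 87}} = \sqrt{\left(90 + 216\right) + \frac{8}{-60}} = \sqrt{306 + 8 \left(- \frac{1}{60}\right)} = \sqrt{306 - \frac{2}{15}} = \sqrt{\frac{4588}{15}} = \frac{2 \sqrt{17205}}{15}$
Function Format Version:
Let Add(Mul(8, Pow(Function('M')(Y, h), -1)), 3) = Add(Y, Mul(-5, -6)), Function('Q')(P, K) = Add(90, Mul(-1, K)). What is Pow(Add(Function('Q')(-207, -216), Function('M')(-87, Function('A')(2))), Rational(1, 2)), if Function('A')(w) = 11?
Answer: Mul(Rational(2, 15), Pow(17205, Rational(1, 2))) ≈ 17.489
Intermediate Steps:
Function('M')(Y, h) = Mul(8, Pow(Add(27, Y), -1)) (Function('M')(Y, h) = Mul(8, Pow(Add(-3, Add(Y, Mul(-5, -6))), -1)) = Mul(8, Pow(Add(-3, Add(Y, 30)), -1)) = Mul(8, Pow(Add(-3, Add(30, Y)), -1)) = Mul(8, Pow(Add(27, Y), -1)))
Pow(Add(Function('Q')(-207, -216), Function('M')(-87, Function('A')(2))), Rational(1, 2)) = Pow(Add(Add(90, Mul(-1, -216)), Mul(8, Pow(Add(27, -87), -1))), Rational(1, 2)) = Pow(Add(Add(90, 216), Mul(8, Pow(-60, -1))), Rational(1, 2)) = Pow(Add(306, Mul(8, Rational(-1, 60))), Rational(1, 2)) = Pow(Add(306, Rational(-2, 15)), Rational(1, 2)) = Pow(Rational(4588, 15), Rational(1, 2)) = Mul(Rational(2, 15), Pow(17205, Rational(1, 2)))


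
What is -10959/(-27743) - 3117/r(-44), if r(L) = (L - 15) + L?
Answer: 87603708/2857529 ≈ 30.657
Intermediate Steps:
r(L) = -15 + 2*L (r(L) = (-15 + L) + L = -15 + 2*L)
-10959/(-27743) - 3117/r(-44) = -10959/(-27743) - 3117/(-15 + 2*(-44)) = -10959*(-1/27743) - 3117/(-15 - 88) = 10959/27743 - 3117/(-103) = 10959/27743 - 3117*(-1/103) = 10959/27743 + 3117/103 = 87603708/2857529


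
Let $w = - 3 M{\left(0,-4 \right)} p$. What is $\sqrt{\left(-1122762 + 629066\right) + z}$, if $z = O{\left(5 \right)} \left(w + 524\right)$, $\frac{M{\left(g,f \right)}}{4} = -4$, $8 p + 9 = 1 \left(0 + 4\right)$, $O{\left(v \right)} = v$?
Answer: $i \sqrt{491226} \approx 700.88 i$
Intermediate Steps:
$p = - \frac{5}{8}$ ($p = - \frac{9}{8} + \frac{1 \left(0 + 4\right)}{8} = - \frac{9}{8} + \frac{1 \cdot 4}{8} = - \frac{9}{8} + \frac{1}{8} \cdot 4 = - \frac{9}{8} + \frac{1}{2} = - \frac{5}{8} \approx -0.625$)
$M{\left(g,f \right)} = -16$ ($M{\left(g,f \right)} = 4 \left(-4\right) = -16$)
$w = -30$ ($w = \left(-3\right) \left(-16\right) \left(- \frac{5}{8}\right) = 48 \left(- \frac{5}{8}\right) = -30$)
$z = 2470$ ($z = 5 \left(-30 + 524\right) = 5 \cdot 494 = 2470$)
$\sqrt{\left(-1122762 + 629066\right) + z} = \sqrt{\left(-1122762 + 629066\right) + 2470} = \sqrt{-493696 + 2470} = \sqrt{-491226} = i \sqrt{491226}$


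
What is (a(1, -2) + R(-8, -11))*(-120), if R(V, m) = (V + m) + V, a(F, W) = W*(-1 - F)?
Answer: 2760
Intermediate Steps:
R(V, m) = m + 2*V
(a(1, -2) + R(-8, -11))*(-120) = (-1*(-2)*(1 + 1) + (-11 + 2*(-8)))*(-120) = (-1*(-2)*2 + (-11 - 16))*(-120) = (4 - 27)*(-120) = -23*(-120) = 2760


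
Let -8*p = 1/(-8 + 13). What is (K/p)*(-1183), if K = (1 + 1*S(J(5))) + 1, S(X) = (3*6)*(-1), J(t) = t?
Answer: -757120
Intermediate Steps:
S(X) = -18 (S(X) = 18*(-1) = -18)
p = -1/40 (p = -1/(8*(-8 + 13)) = -⅛/5 = -⅛*⅕ = -1/40 ≈ -0.025000)
K = -16 (K = (1 + 1*(-18)) + 1 = (1 - 18) + 1 = -17 + 1 = -16)
(K/p)*(-1183) = -16/(-1/40)*(-1183) = -16*(-40)*(-1183) = 640*(-1183) = -757120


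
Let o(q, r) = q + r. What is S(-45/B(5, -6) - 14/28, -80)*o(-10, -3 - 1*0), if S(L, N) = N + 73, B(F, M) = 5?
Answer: 91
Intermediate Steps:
S(L, N) = 73 + N
S(-45/B(5, -6) - 14/28, -80)*o(-10, -3 - 1*0) = (73 - 80)*(-10 + (-3 - 1*0)) = -7*(-10 + (-3 + 0)) = -7*(-10 - 3) = -7*(-13) = 91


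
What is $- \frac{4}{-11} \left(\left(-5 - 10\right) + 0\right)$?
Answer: $- \frac{60}{11} \approx -5.4545$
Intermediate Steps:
$- \frac{4}{-11} \left(\left(-5 - 10\right) + 0\right) = \left(-4\right) \left(- \frac{1}{11}\right) \left(\left(-5 - 10\right) + 0\right) = \frac{4 \left(-15 + 0\right)}{11} = \frac{4}{11} \left(-15\right) = - \frac{60}{11}$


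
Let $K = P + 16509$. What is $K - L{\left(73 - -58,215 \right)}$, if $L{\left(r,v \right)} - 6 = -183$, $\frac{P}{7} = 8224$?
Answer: $74254$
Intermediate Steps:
$P = 57568$ ($P = 7 \cdot 8224 = 57568$)
$L{\left(r,v \right)} = -177$ ($L{\left(r,v \right)} = 6 - 183 = -177$)
$K = 74077$ ($K = 57568 + 16509 = 74077$)
$K - L{\left(73 - -58,215 \right)} = 74077 - -177 = 74077 + 177 = 74254$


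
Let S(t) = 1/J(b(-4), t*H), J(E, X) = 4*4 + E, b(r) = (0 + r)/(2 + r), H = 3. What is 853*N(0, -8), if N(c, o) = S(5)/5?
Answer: 853/90 ≈ 9.4778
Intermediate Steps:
b(r) = r/(2 + r)
J(E, X) = 16 + E
S(t) = 1/18 (S(t) = 1/(16 - 4/(2 - 4)) = 1/(16 - 4/(-2)) = 1/(16 - 4*(-1/2)) = 1/(16 + 2) = 1/18)
N(c, o) = 1/90 (N(c, o) = (1/18)/5 = (1/18)*(1/5) = 1/90)
853*N(0, -8) = 853*(1/90) = 853/90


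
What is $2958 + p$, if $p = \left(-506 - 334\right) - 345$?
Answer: $1773$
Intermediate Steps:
$p = -1185$ ($p = -840 - 345 = -1185$)
$2958 + p = 2958 - 1185 = 1773$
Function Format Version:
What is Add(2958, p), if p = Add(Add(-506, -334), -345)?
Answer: 1773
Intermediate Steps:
p = -1185 (p = Add(-840, -345) = -1185)
Add(2958, p) = Add(2958, -1185) = 1773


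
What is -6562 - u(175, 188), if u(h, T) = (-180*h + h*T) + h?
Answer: -8137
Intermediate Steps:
u(h, T) = -179*h + T*h (u(h, T) = (-180*h + T*h) + h = -179*h + T*h)
-6562 - u(175, 188) = -6562 - 175*(-179 + 188) = -6562 - 175*9 = -6562 - 1*1575 = -6562 - 1575 = -8137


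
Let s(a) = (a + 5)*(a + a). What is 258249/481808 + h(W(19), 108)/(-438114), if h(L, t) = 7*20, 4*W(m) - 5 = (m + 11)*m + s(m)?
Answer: 56537524633/105543415056 ≈ 0.53568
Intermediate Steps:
s(a) = 2*a*(5 + a) (s(a) = (5 + a)*(2*a) = 2*a*(5 + a))
W(m) = 5/4 + m*(5 + m)/2 + m*(11 + m)/4 (W(m) = 5/4 + ((m + 11)*m + 2*m*(5 + m))/4 = 5/4 + ((11 + m)*m + 2*m*(5 + m))/4 = 5/4 + (m*(11 + m) + 2*m*(5 + m))/4 = 5/4 + (m*(5 + m)/2 + m*(11 + m)/4) = 5/4 + m*(5 + m)/2 + m*(11 + m)/4)
h(L, t) = 140
258249/481808 + h(W(19), 108)/(-438114) = 258249/481808 + 140/(-438114) = 258249*(1/481808) + 140*(-1/438114) = 258249/481808 - 70/219057 = 56537524633/105543415056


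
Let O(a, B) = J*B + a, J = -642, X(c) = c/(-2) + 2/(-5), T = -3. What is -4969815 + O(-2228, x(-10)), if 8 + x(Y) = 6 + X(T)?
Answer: -24857326/5 ≈ -4.9715e+6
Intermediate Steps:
X(c) = -2/5 - c/2 (X(c) = c*(-1/2) + 2*(-1/5) = -c/2 - 2/5 = -2/5 - c/2)
x(Y) = -9/10 (x(Y) = -8 + (6 + (-2/5 - 1/2*(-3))) = -8 + (6 + (-2/5 + 3/2)) = -8 + (6 + 11/10) = -8 + 71/10 = -9/10)
O(a, B) = a - 642*B (O(a, B) = -642*B + a = a - 642*B)
-4969815 + O(-2228, x(-10)) = -4969815 + (-2228 - 642*(-9/10)) = -4969815 + (-2228 + 2889/5) = -4969815 - 8251/5 = -24857326/5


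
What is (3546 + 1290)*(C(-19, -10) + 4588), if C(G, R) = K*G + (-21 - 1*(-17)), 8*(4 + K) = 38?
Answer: 22099311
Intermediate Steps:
K = 3/4 (K = -4 + (1/8)*38 = -4 + 19/4 = 3/4 ≈ 0.75000)
C(G, R) = -4 + 3*G/4 (C(G, R) = 3*G/4 + (-21 - 1*(-17)) = 3*G/4 + (-21 + 17) = 3*G/4 - 4 = -4 + 3*G/4)
(3546 + 1290)*(C(-19, -10) + 4588) = (3546 + 1290)*((-4 + (3/4)*(-19)) + 4588) = 4836*((-4 - 57/4) + 4588) = 4836*(-73/4 + 4588) = 4836*(18279/4) = 22099311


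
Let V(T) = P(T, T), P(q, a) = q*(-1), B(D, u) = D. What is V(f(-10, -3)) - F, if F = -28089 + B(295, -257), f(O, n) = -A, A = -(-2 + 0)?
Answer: 27796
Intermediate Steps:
A = 2 (A = -1*(-2) = 2)
f(O, n) = -2 (f(O, n) = -1*2 = -2)
P(q, a) = -q
F = -27794 (F = -28089 + 295 = -27794)
V(T) = -T
V(f(-10, -3)) - F = -1*(-2) - 1*(-27794) = 2 + 27794 = 27796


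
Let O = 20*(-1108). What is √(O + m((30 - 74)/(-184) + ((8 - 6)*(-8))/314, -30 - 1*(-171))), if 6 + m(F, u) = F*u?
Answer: I*√1154734484726/7222 ≈ 148.79*I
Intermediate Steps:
O = -22160
m(F, u) = -6 + F*u
√(O + m((30 - 74)/(-184) + ((8 - 6)*(-8))/314, -30 - 1*(-171))) = √(-22160 + (-6 + ((30 - 74)/(-184) + ((8 - 6)*(-8))/314)*(-30 - 1*(-171)))) = √(-22160 + (-6 + (-44*(-1/184) + (2*(-8))*(1/314))*(-30 + 171))) = √(-22160 + (-6 + (11/46 - 16*1/314)*141)) = √(-22160 + (-6 + (11/46 - 8/157)*141)) = √(-22160 + (-6 + (1359/7222)*141)) = √(-22160 + (-6 + 191619/7222)) = √(-22160 + 148287/7222) = √(-159891233/7222) = I*√1154734484726/7222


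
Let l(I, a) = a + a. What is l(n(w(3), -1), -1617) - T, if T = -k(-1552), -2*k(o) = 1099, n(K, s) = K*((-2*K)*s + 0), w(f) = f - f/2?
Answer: -7567/2 ≈ -3783.5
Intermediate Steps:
w(f) = f/2 (w(f) = f - f/2 = f/2)
n(K, s) = -2*s*K**2 (n(K, s) = K*(-2*K*s + 0) = K*(-2*K*s) = -2*s*K**2)
k(o) = -1099/2 (k(o) = -1/2*1099 = -1099/2)
l(I, a) = 2*a
T = 1099/2 (T = -1*(-1099/2) = 1099/2 ≈ 549.50)
l(n(w(3), -1), -1617) - T = 2*(-1617) - 1*1099/2 = -3234 - 1099/2 = -7567/2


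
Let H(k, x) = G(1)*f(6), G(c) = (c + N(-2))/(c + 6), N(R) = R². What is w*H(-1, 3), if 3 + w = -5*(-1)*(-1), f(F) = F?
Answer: -240/7 ≈ -34.286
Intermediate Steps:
G(c) = (4 + c)/(6 + c) (G(c) = (c + (-2)²)/(c + 6) = (c + 4)/(6 + c) = (4 + c)/(6 + c))
w = -8 (w = -3 - 5*(-1)*(-1) = -3 + 5*(-1) = -3 - 5 = -8)
H(k, x) = 30/7 (H(k, x) = ((4 + 1)/(6 + 1))*6 = (5/7)*6 = 30/7)
w*H(-1, 3) = -8*30/7 = -240/7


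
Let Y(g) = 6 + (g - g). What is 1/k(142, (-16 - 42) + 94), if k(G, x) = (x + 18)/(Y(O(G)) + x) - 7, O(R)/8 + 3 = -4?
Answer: -7/40 ≈ -0.17500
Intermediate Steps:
O(R) = -56 (O(R) = -24 + 8*(-4) = -24 - 32 = -56)
Y(g) = 6 (Y(g) = 6 + 0 = 6)
k(G, x) = -7 + (18 + x)/(6 + x) (k(G, x) = (x + 18)/(6 + x) - 7 = (18 + x)/(6 + x) - 7 = -7 + (18 + x)/(6 + x))
1/k(142, (-16 - 42) + 94) = 1/(6*(-4 - ((-16 - 42) + 94))/(6 + ((-16 - 42) + 94))) = 1/(6*(-4 - (-58 + 94))/(6 + (-58 + 94))) = 1/(6*(-4 - 1*36)/(6 + 36)) = 1/(6*(-4 - 36)/42) = 1/(6*(1/42)*(-40)) = 1/(-40/7) = -7/40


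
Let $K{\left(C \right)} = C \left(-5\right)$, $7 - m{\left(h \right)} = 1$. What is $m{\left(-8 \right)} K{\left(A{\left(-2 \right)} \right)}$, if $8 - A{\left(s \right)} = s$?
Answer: $-300$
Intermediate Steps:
$A{\left(s \right)} = 8 - s$
$m{\left(h \right)} = 6$ ($m{\left(h \right)} = 7 - 1 = 6$)
$K{\left(C \right)} = - 5 C$
$m{\left(-8 \right)} K{\left(A{\left(-2 \right)} \right)} = 6 \left(- 5 \left(8 - -2\right)\right) = 6 \left(- 5 \left(8 + 2\right)\right) = 6 \left(\left(-5\right) 10\right) = 6 \left(-50\right) = -300$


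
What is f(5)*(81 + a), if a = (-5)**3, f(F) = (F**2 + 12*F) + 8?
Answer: -4092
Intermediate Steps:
f(F) = 8 + F**2 + 12*F
a = -125
f(5)*(81 + a) = (8 + 5**2 + 12*5)*(81 - 125) = (8 + 25 + 60)*(-44) = 93*(-44) = -4092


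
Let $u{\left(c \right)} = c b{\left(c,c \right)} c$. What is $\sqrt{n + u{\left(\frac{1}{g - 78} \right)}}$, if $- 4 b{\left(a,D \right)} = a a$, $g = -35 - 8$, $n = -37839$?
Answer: $\frac{i \sqrt{32444502792637}}{29282} \approx 194.52 i$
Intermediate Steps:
$g = -43$
$b{\left(a,D \right)} = - \frac{a^{2}}{4}$ ($b{\left(a,D \right)} = - \frac{a a}{4} = - \frac{a^{2}}{4}$)
$u{\left(c \right)} = - \frac{c^{4}}{4}$ ($u{\left(c \right)} = c \left(- \frac{c^{2}}{4}\right) c = - \frac{c^{3}}{4} c = - \frac{c^{4}}{4}$)
$\sqrt{n + u{\left(\frac{1}{g - 78} \right)}} = \sqrt{-37839 - \frac{\left(\frac{1}{-43 - 78}\right)^{4}}{4}} = \sqrt{-37839 - \frac{\left(\frac{1}{-121}\right)^{4}}{4}} = \sqrt{-37839 - \frac{\left(- \frac{1}{121}\right)^{4}}{4}} = \sqrt{-37839 - \frac{1}{857435524}} = \sqrt{- \frac{32444502792637}{857435524}} = \frac{i \sqrt{32444502792637}}{29282}$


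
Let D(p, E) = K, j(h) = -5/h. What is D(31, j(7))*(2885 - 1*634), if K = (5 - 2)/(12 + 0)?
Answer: 2251/4 ≈ 562.75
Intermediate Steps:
K = 1/4 (K = 3/12 = 3*(1/12) = 1/4 ≈ 0.25000)
D(p, E) = 1/4
D(31, j(7))*(2885 - 1*634) = (2885 - 1*634)/4 = (2885 - 634)/4 = (1/4)*2251 = 2251/4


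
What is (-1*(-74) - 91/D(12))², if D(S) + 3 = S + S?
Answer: 43681/9 ≈ 4853.4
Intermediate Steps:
D(S) = -3 + 2*S (D(S) = -3 + (S + S) = -3 + 2*S)
(-1*(-74) - 91/D(12))² = (-1*(-74) - 91/(-3 + 2*12))² = (74 - 91/(-3 + 24))² = (74 - 91/21)² = (74 - 91*1/21)² = (74 - 13/3)² = (209/3)² = 43681/9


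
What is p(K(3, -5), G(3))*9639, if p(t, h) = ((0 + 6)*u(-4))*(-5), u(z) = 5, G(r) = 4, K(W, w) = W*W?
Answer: -1445850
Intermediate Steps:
K(W, w) = W**2
p(t, h) = -150 (p(t, h) = ((0 + 6)*5)*(-5) = (6*5)*(-5) = 30*(-5) = -150)
p(K(3, -5), G(3))*9639 = -150*9639 = -1445850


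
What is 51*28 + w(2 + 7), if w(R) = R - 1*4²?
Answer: 1421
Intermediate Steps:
w(R) = -16 + R (w(R) = R - 1*16 = R - 16 = -16 + R)
51*28 + w(2 + 7) = 51*28 + (-16 + (2 + 7)) = 1428 + (-16 + 9) = 1428 - 7 = 1421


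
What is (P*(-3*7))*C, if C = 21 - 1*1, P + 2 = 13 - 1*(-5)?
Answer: -6720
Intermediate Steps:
P = 16 (P = -2 + (13 - 1*(-5)) = -2 + (13 + 5) = -2 + 18 = 16)
C = 20 (C = 21 - 1 = 20)
(P*(-3*7))*C = (16*(-3*7))*20 = (16*(-21))*20 = -336*20 = -6720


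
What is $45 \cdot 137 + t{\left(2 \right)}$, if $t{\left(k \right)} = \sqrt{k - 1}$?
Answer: $6166$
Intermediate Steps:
$t{\left(k \right)} = \sqrt{-1 + k}$
$45 \cdot 137 + t{\left(2 \right)} = 45 \cdot 137 + \sqrt{-1 + 2} = 6165 + \sqrt{1} = 6165 + 1 = 6166$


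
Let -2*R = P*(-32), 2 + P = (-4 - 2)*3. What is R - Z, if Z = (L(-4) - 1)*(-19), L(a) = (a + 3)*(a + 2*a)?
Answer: -111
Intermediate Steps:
L(a) = 3*a*(3 + a) (L(a) = (3 + a)*(3*a) = 3*a*(3 + a))
P = -20 (P = -2 + (-4 - 2)*3 = -2 - 6*3 = -2 - 18 = -20)
R = -320 (R = -(-10)*(-32) = -½*640 = -320)
Z = -209 (Z = (3*(-4)*(3 - 4) - 1)*(-19) = (3*(-4)*(-1) - 1)*(-19) = (12 - 1)*(-19) = 11*(-19) = -209)
R - Z = -320 - 1*(-209) = -320 + 209 = -111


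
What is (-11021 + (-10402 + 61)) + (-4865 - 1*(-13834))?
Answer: -12393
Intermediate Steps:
(-11021 + (-10402 + 61)) + (-4865 - 1*(-13834)) = (-11021 - 10341) + (-4865 + 13834) = -21362 + 8969 = -12393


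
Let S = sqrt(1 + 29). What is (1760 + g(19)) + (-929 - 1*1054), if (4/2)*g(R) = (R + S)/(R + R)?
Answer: -891/4 + sqrt(30)/76 ≈ -222.68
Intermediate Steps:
S = sqrt(30) ≈ 5.4772
g(R) = (R + sqrt(30))/(4*R) (g(R) = ((R + sqrt(30))/(R + R))/2 = ((R + sqrt(30))/((2*R)))/2 = ((R + sqrt(30))*(1/(2*R)))/2 = ((R + sqrt(30))/(2*R))/2 = (R + sqrt(30))/(4*R))
(1760 + g(19)) + (-929 - 1*1054) = (1760 + (1/4)*(19 + sqrt(30))/19) + (-929 - 1*1054) = (1760 + (1/4)*(1/19)*(19 + sqrt(30))) + (-929 - 1054) = (1760 + (1/4 + sqrt(30)/76)) - 1983 = (7041/4 + sqrt(30)/76) - 1983 = -891/4 + sqrt(30)/76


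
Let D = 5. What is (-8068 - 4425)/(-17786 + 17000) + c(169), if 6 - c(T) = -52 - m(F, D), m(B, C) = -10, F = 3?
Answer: 50221/786 ≈ 63.894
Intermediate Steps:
c(T) = 48 (c(T) = 6 - (-52 - 1*(-10)) = 6 - (-52 + 10) = 6 - 1*(-42) = 6 + 42 = 48)
(-8068 - 4425)/(-17786 + 17000) + c(169) = (-8068 - 4425)/(-17786 + 17000) + 48 = -12493/(-786) + 48 = -12493*(-1/786) + 48 = 12493/786 + 48 = 50221/786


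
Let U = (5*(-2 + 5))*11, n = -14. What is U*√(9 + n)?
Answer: 165*I*√5 ≈ 368.95*I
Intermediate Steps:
U = 165 (U = (5*3)*11 = 15*11 = 165)
U*√(9 + n) = 165*√(9 - 14) = 165*√(-5) = 165*(I*√5) = 165*I*√5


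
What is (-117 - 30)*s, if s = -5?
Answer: 735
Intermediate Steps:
(-117 - 30)*s = (-117 - 30)*(-5) = -147*(-5) = 735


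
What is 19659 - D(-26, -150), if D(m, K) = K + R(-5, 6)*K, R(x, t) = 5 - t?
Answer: 19659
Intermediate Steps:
D(m, K) = 0 (D(m, K) = K + (5 - 1*6)*K = K + (5 - 6)*K = K - K = 0)
19659 - D(-26, -150) = 19659 - 1*0 = 19659 + 0 = 19659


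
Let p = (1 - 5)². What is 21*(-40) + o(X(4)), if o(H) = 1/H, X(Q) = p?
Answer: -13439/16 ≈ -839.94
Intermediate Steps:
p = 16 (p = (-4)² = 16)
X(Q) = 16
21*(-40) + o(X(4)) = 21*(-40) + 1/16 = -840 + 1/16 = -13439/16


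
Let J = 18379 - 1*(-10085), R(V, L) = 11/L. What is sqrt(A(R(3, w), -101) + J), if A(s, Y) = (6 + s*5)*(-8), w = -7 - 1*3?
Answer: 2*sqrt(7115) ≈ 168.70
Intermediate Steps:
w = -10 (w = -7 - 3 = -10)
A(s, Y) = -48 - 40*s (A(s, Y) = (6 + 5*s)*(-8) = -48 - 40*s)
J = 28464 (J = 18379 + 10085 = 28464)
sqrt(A(R(3, w), -101) + J) = sqrt((-48 - 440/(-10)) + 28464) = sqrt((-48 - 440*(-1)/10) + 28464) = sqrt((-48 - 40*(-11/10)) + 28464) = sqrt((-48 + 44) + 28464) = sqrt(-4 + 28464) = sqrt(28460) = 2*sqrt(7115)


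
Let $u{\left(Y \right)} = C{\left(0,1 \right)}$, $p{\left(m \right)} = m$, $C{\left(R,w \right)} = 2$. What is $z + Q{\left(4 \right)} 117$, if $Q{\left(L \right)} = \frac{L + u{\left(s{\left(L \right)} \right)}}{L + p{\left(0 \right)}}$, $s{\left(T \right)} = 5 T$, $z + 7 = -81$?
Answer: $\frac{175}{2} \approx 87.5$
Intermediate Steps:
$z = -88$ ($z = -7 - 81 = -88$)
$u{\left(Y \right)} = 2$
$Q{\left(L \right)} = \frac{2 + L}{L}$ ($Q{\left(L \right)} = \frac{L + 2}{L + 0} = \frac{2 + L}{L}$)
$z + Q{\left(4 \right)} 117 = -88 + \frac{2 + 4}{4} \cdot 117 = -88 + \frac{1}{4} \cdot 6 \cdot 117 = -88 + \frac{3}{2} \cdot 117 = -88 + \frac{351}{2} = \frac{175}{2}$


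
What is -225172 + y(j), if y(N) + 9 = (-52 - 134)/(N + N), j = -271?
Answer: -61023958/271 ≈ -2.2518e+5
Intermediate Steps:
y(N) = -9 - 93/N (y(N) = -9 + (-52 - 134)/(N + N) = -9 - 186*1/(2*N) = -9 - 93/N)
-225172 + y(j) = -225172 + (-9 - 93/(-271)) = -225172 + (-9 - 93*(-1/271)) = -225172 + (-9 + 93/271) = -225172 - 2346/271 = -61023958/271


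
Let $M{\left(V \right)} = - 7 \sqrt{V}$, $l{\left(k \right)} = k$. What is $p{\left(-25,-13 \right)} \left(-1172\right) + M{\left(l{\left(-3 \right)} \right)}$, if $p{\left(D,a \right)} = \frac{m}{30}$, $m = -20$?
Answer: $\frac{2344}{3} - 7 i \sqrt{3} \approx 781.33 - 12.124 i$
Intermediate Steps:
$p{\left(D,a \right)} = - \frac{2}{3}$ ($p{\left(D,a \right)} = - \frac{20}{30} = \left(-20\right) \frac{1}{30} = - \frac{2}{3}$)
$p{\left(-25,-13 \right)} \left(-1172\right) + M{\left(l{\left(-3 \right)} \right)} = \left(- \frac{2}{3}\right) \left(-1172\right) - 7 \sqrt{-3} = \frac{2344}{3} - 7 i \sqrt{3}$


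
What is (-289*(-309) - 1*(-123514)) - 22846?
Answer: 189969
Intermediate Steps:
(-289*(-309) - 1*(-123514)) - 22846 = (89301 + 123514) - 22846 = 212815 - 22846 = 189969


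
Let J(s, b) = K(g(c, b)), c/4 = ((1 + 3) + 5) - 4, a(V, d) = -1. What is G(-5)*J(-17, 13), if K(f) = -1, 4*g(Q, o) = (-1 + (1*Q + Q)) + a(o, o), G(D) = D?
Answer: 5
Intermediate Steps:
c = 20 (c = 4*(((1 + 3) + 5) - 4) = 4*((4 + 5) - 4) = 4*(9 - 4) = 4*5 = 20)
g(Q, o) = -½ + Q/2 (g(Q, o) = ((-1 + (1*Q + Q)) - 1)/4 = ((-1 + (Q + Q)) - 1)/4 = ((-1 + 2*Q) - 1)/4 = (-2 + 2*Q)/4 = -½ + Q/2)
J(s, b) = -1
G(-5)*J(-17, 13) = -5*(-1) = 5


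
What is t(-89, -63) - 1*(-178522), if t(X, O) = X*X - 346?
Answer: 186097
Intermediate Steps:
t(X, O) = -346 + X² (t(X, O) = X² - 346 = -346 + X²)
t(-89, -63) - 1*(-178522) = (-346 + (-89)²) - 1*(-178522) = (-346 + 7921) + 178522 = 7575 + 178522 = 186097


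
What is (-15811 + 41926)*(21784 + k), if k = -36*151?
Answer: 426928020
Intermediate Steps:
k = -5436
(-15811 + 41926)*(21784 + k) = (-15811 + 41926)*(21784 - 5436) = 26115*16348 = 426928020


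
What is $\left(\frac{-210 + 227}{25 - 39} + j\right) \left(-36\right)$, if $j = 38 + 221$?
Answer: $- \frac{64962}{7} \approx -9280.3$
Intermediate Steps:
$j = 259$
$\left(\frac{-210 + 227}{25 - 39} + j\right) \left(-36\right) = \left(\frac{-210 + 227}{25 - 39} + 259\right) \left(-36\right) = \left(\frac{17}{-14} + 259\right) \left(-36\right) = \left(17 \left(- \frac{1}{14}\right) + 259\right) \left(-36\right) = \left(- \frac{17}{14} + 259\right) \left(-36\right) = \frac{3609}{14} \left(-36\right) = - \frac{64962}{7}$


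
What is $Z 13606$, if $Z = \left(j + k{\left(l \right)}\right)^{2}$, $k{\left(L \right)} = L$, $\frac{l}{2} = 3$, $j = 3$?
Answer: $1102086$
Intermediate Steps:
$l = 6$ ($l = 2 \cdot 3 = 6$)
$Z = 81$ ($Z = \left(3 + 6\right)^{2} = 9^{2} = 81$)
$Z 13606 = 81 \cdot 13606 = 1102086$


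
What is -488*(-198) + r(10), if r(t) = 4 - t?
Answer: 96618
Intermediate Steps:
-488*(-198) + r(10) = -488*(-198) + (4 - 1*10) = 96624 + (4 - 10) = 96624 - 6 = 96618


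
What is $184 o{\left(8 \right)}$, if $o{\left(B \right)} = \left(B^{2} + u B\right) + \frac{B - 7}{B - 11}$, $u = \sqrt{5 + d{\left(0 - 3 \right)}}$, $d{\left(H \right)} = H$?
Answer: $\frac{35144}{3} + 1472 \sqrt{2} \approx 13796.0$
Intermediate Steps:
$u = \sqrt{2}$ ($u = \sqrt{5 + \left(0 - 3\right)} = \sqrt{5 - 3} = \sqrt{2} \approx 1.4142$)
$o{\left(B \right)} = B^{2} + B \sqrt{2} + \frac{-7 + B}{-11 + B}$ ($o{\left(B \right)} = \left(B^{2} + \sqrt{2} B\right) + \frac{B - 7}{B - 11} = \left(B^{2} + B \sqrt{2}\right) + \frac{-7 + B}{-11 + B} = B^{2} + B \sqrt{2} + \frac{-7 + B}{-11 + B}$)
$184 o{\left(8 \right)} = 184 \frac{-7 + 8 + 8^{3} - 11 \cdot 8^{2} + \sqrt{2} \cdot 8^{2} - 88 \sqrt{2}}{-11 + 8} = 184 \frac{-7 + 8 + 512 - 704 + \sqrt{2} \cdot 64 - 88 \sqrt{2}}{-3} = 184 \left(- \frac{-7 + 8 + 512 - 704 + 64 \sqrt{2} - 88 \sqrt{2}}{3}\right) = 184 \left(- \frac{-191 - 24 \sqrt{2}}{3}\right) = 184 \left(\frac{191}{3} + 8 \sqrt{2}\right) = \frac{35144}{3} + 1472 \sqrt{2}$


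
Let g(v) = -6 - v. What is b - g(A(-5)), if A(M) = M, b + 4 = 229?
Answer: 226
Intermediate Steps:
b = 225 (b = -4 + 229 = 225)
b - g(A(-5)) = 225 - (-6 - 1*(-5)) = 225 - (-6 + 5) = 225 - 1*(-1) = 225 + 1 = 226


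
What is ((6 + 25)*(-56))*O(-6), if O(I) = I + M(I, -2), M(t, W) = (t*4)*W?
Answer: -72912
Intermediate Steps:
M(t, W) = 4*W*t (M(t, W) = (4*t)*W = 4*W*t)
O(I) = -7*I (O(I) = I + 4*(-2)*I = I - 8*I = -7*I)
((6 + 25)*(-56))*O(-6) = ((6 + 25)*(-56))*(-7*(-6)) = (31*(-56))*42 = -1736*42 = -72912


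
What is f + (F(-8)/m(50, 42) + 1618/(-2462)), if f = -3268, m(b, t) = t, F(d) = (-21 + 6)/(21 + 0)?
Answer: -1182978953/361914 ≈ -3268.7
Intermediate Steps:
F(d) = -5/7 (F(d) = -15/21 = -15*1/21 = -5/7)
f + (F(-8)/m(50, 42) + 1618/(-2462)) = -3268 + (-5/7/42 + 1618/(-2462)) = -3268 + (-5/7*1/42 + 1618*(-1/2462)) = -3268 + (-5/294 - 809/1231) = -3268 - 244001/361914 = -1182978953/361914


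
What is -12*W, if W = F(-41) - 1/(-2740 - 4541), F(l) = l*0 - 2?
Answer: 58244/2427 ≈ 23.998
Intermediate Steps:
F(l) = -2 (F(l) = 0 - 2 = -2)
W = -14561/7281 (W = -2 - 1/(-2740 - 4541) = -2 - 1/(-7281) = -2 - 1*(-1/7281) = -2 + 1/7281 = -14561/7281 ≈ -1.9999)
-12*W = -12*(-14561/7281) = 58244/2427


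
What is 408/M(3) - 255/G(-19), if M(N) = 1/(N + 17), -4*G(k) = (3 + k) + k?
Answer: 56916/7 ≈ 8130.9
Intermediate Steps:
G(k) = -¾ - k/2 (G(k) = -((3 + k) + k)/4 = -(3 + 2*k)/4 = -¾ - k/2)
M(N) = 1/(17 + N)
408/M(3) - 255/G(-19) = 408/(1/(17 + 3)) - 255/(-¾ - ½*(-19)) = 408/(1/20) - 255/(-¾ + 19/2) = 408/(1/20) - 255/35/4 = 408*20 - 255*4/35 = 8160 - 204/7 = 56916/7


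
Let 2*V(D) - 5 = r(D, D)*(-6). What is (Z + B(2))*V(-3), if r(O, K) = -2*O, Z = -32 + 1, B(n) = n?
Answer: 899/2 ≈ 449.50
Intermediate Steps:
Z = -31
r(O, K) = -2*O
V(D) = 5/2 + 6*D (V(D) = 5/2 + (-2*D*(-6))/2 = 5/2 + (12*D)/2 = 5/2 + 6*D)
(Z + B(2))*V(-3) = (-31 + 2)*(5/2 + 6*(-3)) = -29*(5/2 - 18) = -29*(-31/2) = 899/2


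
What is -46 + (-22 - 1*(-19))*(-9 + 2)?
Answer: -25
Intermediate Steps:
-46 + (-22 - 1*(-19))*(-9 + 2) = -46 + (-22 + 19)*(-7) = -46 - 3*(-7) = -46 + 21 = -25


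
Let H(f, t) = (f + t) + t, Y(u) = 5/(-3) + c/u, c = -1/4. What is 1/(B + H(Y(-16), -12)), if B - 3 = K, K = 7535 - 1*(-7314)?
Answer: 192/2846659 ≈ 6.7448e-5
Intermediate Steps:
c = -1/4 (c = -1*1/4 = -1/4 ≈ -0.25000)
Y(u) = -5/3 - 1/(4*u) (Y(u) = 5/(-3) - 1/(4*u) = 5*(-1/3) - 1/(4*u) = -5/3 - 1/(4*u))
H(f, t) = f + 2*t
K = 14849 (K = 7535 + 7314 = 14849)
B = 14852 (B = 3 + 14849 = 14852)
1/(B + H(Y(-16), -12)) = 1/(14852 + ((1/12)*(-3 - 20*(-16))/(-16) + 2*(-12))) = 1/(14852 + ((1/12)*(-1/16)*(-3 + 320) - 24)) = 1/(14852 + ((1/12)*(-1/16)*317 - 24)) = 1/(14852 + (-317/192 - 24)) = 1/(14852 - 4925/192) = 1/(2846659/192) = 192/2846659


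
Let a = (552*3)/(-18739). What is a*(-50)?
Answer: 82800/18739 ≈ 4.4186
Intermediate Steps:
a = -1656/18739 (a = 1656*(-1/18739) = -1656/18739 ≈ -0.088372)
a*(-50) = -1656/18739*(-50) = 82800/18739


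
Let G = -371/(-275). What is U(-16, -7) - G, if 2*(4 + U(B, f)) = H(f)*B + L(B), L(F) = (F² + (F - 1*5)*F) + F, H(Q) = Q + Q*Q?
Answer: -14671/275 ≈ -53.349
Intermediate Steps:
G = 371/275 (G = -371*(-1/275) = 371/275 ≈ 1.3491)
H(Q) = Q + Q²
L(F) = F + F² + F*(-5 + F) (L(F) = (F² + (F - 5)*F) + F = (F² + (-5 + F)*F) + F = (F² + F*(-5 + F)) + F = F + F² + F*(-5 + F))
U(B, f) = -4 + B*(-2 + B) + B*f*(1 + f)/2 (U(B, f) = -4 + ((f*(1 + f))*B + 2*B*(-2 + B))/2 = -4 + (B*f*(1 + f) + 2*B*(-2 + B))/2 = -4 + (2*B*(-2 + B) + B*f*(1 + f))/2 = -4 + (B*(-2 + B) + B*f*(1 + f)/2) = -4 + B*(-2 + B) + B*f*(1 + f)/2)
U(-16, -7) - G = (-4 - 16*(-2 - 16) + (½)*(-16)*(-7)*(1 - 7)) - 1*371/275 = (-4 - 16*(-18) + (½)*(-16)*(-7)*(-6)) - 371/275 = (-4 + 288 - 336) - 371/275 = -52 - 371/275 = -14671/275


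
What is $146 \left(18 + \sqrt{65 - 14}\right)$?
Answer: $2628 + 146 \sqrt{51} \approx 3670.6$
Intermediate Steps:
$146 \left(18 + \sqrt{65 - 14}\right) = 146 \left(18 + \sqrt{51}\right) = 2628 + 146 \sqrt{51}$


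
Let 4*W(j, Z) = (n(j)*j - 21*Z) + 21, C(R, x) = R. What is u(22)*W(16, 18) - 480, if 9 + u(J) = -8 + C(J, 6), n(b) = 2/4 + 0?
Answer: -3665/4 ≈ -916.25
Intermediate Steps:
n(b) = ½ (n(b) = 2*(¼) + 0 = ½ + 0 = ½)
W(j, Z) = 21/4 - 21*Z/4 + j/8 (W(j, Z) = ((j/2 - 21*Z) + 21)/4 = (21 + j/2 - 21*Z)/4 = 21/4 - 21*Z/4 + j/8)
u(J) = -17 + J (u(J) = -9 + (-8 + J) = -17 + J)
u(22)*W(16, 18) - 480 = (-17 + 22)*(21/4 - 21/4*18 + (⅛)*16) - 480 = 5*(21/4 - 189/2 + 2) - 480 = 5*(-349/4) - 480 = -1745/4 - 480 = -3665/4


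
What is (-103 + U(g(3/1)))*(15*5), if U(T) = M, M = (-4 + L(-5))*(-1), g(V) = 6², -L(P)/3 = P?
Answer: -8550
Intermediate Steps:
L(P) = -3*P
g(V) = 36
M = -11 (M = (-4 - 3*(-5))*(-1) = (-4 + 15)*(-1) = 11*(-1) = -11)
U(T) = -11
(-103 + U(g(3/1)))*(15*5) = (-103 - 11)*(15*5) = -114*75 = -8550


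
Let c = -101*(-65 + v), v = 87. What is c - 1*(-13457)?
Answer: 11235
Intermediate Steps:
c = -2222 (c = -101*(-65 + 87) = -101*22 = -2222)
c - 1*(-13457) = -2222 - 1*(-13457) = -2222 + 13457 = 11235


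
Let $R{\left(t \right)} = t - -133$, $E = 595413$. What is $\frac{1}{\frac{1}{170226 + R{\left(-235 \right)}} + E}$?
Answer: $\frac{170124}{101294041213} \approx 1.6795 \cdot 10^{-6}$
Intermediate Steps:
$R{\left(t \right)} = 133 + t$ ($R{\left(t \right)} = t + 133 = 133 + t$)
$\frac{1}{\frac{1}{170226 + R{\left(-235 \right)}} + E} = \frac{1}{\frac{1}{170226 + \left(133 - 235\right)} + 595413} = \frac{1}{\frac{1}{170226 - 102} + 595413} = \frac{1}{\frac{1}{170124} + 595413} = \frac{1}{\frac{101294041213}{170124}} = \frac{170124}{101294041213}$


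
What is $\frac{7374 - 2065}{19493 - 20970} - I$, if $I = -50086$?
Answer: $\frac{73971713}{1477} \approx 50082.0$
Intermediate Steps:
$\frac{7374 - 2065}{19493 - 20970} - I = \frac{7374 - 2065}{19493 - 20970} - -50086 = \frac{5309}{19493 - 20970} + 50086 = \frac{5309}{-1477} + 50086 = 5309 \left(- \frac{1}{1477}\right) + 50086 = - \frac{5309}{1477} + 50086 = \frac{73971713}{1477}$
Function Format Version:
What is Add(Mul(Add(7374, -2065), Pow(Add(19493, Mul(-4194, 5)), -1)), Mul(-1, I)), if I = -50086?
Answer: Rational(73971713, 1477) ≈ 50082.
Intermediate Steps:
Add(Mul(Add(7374, -2065), Pow(Add(19493, Mul(-4194, 5)), -1)), Mul(-1, I)) = Add(Mul(Add(7374, -2065), Pow(Add(19493, Mul(-4194, 5)), -1)), Mul(-1, -50086)) = Add(Mul(5309, Pow(Add(19493, -20970), -1)), 50086) = Add(Mul(5309, Pow(-1477, -1)), 50086) = Add(Mul(5309, Rational(-1, 1477)), 50086) = Add(Rational(-5309, 1477), 50086) = Rational(73971713, 1477)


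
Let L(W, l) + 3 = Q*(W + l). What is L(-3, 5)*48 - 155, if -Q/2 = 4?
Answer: -1067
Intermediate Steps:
Q = -8 (Q = -2*4 = -8)
L(W, l) = -3 - 8*W - 8*l (L(W, l) = -3 - 8*(W + l) = -3 + (-8*W - 8*l) = -3 - 8*W - 8*l)
L(-3, 5)*48 - 155 = (-3 - 8*(-3) - 8*5)*48 - 155 = (-3 + 24 - 40)*48 - 155 = -19*48 - 155 = -912 - 155 = -1067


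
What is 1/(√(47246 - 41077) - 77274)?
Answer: -77274/5971264907 - √6169/5971264907 ≈ -1.2954e-5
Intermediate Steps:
1/(√(47246 - 41077) - 77274) = 1/(√6169 - 77274) = 1/(-77274 + √6169)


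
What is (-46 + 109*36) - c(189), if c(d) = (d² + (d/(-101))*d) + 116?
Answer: -3192138/101 ≈ -31605.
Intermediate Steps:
c(d) = 116 + 100*d²/101 (c(d) = (d² + (d*(-1/101))*d) + 116 = (d² + (-d/101)*d) + 116 = (d² - d²/101) + 116 = 100*d²/101 + 116 = 116 + 100*d²/101)
(-46 + 109*36) - c(189) = (-46 + 109*36) - (116 + (100/101)*189²) = (-46 + 3924) - (116 + (100/101)*35721) = 3878 - (116 + 3572100/101) = 3878 - 1*3583816/101 = 3878 - 3583816/101 = -3192138/101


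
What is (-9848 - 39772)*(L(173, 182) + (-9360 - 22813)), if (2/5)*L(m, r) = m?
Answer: 1574963610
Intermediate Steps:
L(m, r) = 5*m/2
(-9848 - 39772)*(L(173, 182) + (-9360 - 22813)) = (-9848 - 39772)*((5/2)*173 + (-9360 - 22813)) = -49620*(865/2 - 32173) = -49620*(-63481/2) = 1574963610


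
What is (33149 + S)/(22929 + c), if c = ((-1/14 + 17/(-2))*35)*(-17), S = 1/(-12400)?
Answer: 411047599/347559600 ≈ 1.1827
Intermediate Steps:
S = -1/12400 ≈ -8.0645e-5
c = 5100 (c = ((-1*1/14 + 17*(-½))*35)*(-17) = ((-1/14 - 17/2)*35)*(-17) = -60/7*35*(-17) = -300*(-17) = 5100)
(33149 + S)/(22929 + c) = (33149 - 1/12400)/(22929 + 5100) = (411047599/12400)/28029 = (411047599/12400)*(1/28029) = 411047599/347559600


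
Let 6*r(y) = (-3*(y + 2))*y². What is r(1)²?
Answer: 9/4 ≈ 2.2500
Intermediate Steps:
r(y) = y²*(-6 - 3*y)/6 (r(y) = ((-3*(y + 2))*y²)/6 = ((-3*(2 + y))*y²)/6 = ((-6 - 3*y)*y²)/6 = (y²*(-6 - 3*y))/6 = y²*(-6 - 3*y)/6)
r(1)² = ((½)*1²*(-2 - 1*1))² = ((½)*1*(-2 - 1))² = ((½)*1*(-3))² = (-3/2)² = 9/4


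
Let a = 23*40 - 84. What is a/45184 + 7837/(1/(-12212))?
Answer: -1081088695215/11296 ≈ -9.5705e+7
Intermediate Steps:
a = 836 (a = 920 - 84 = 836)
a/45184 + 7837/(1/(-12212)) = 836/45184 + 7837/(1/(-12212)) = 836*(1/45184) + 7837/(-1/12212) = 209/11296 + 7837*(-12212) = 209/11296 - 95705444 = -1081088695215/11296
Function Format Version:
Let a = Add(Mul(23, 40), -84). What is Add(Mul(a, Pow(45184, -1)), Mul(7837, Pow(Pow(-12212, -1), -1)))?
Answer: Rational(-1081088695215, 11296) ≈ -9.5705e+7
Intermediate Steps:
a = 836 (a = Add(920, -84) = 836)
Add(Mul(a, Pow(45184, -1)), Mul(7837, Pow(Pow(-12212, -1), -1))) = Add(Mul(836, Pow(45184, -1)), Mul(7837, Pow(Pow(-12212, -1), -1))) = Add(Mul(836, Rational(1, 45184)), Mul(7837, Pow(Rational(-1, 12212), -1))) = Add(Rational(209, 11296), Mul(7837, -12212)) = Add(Rational(209, 11296), -95705444) = Rational(-1081088695215, 11296)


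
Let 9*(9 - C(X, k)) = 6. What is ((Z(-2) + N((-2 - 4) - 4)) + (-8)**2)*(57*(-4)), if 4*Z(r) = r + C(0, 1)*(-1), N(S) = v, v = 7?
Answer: -15599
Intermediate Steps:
C(X, k) = 25/3 (C(X, k) = 9 - 1/9*6 = 9 - 2/3 = 25/3)
N(S) = 7
Z(r) = -25/12 + r/4 (Z(r) = (r + (25/3)*(-1))/4 = (r - 25/3)/4 = (-25/3 + r)/4 = -25/12 + r/4)
((Z(-2) + N((-2 - 4) - 4)) + (-8)**2)*(57*(-4)) = (((-25/12 + (1/4)*(-2)) + 7) + (-8)**2)*(57*(-4)) = (((-25/12 - 1/2) + 7) + 64)*(-228) = ((-31/12 + 7) + 64)*(-228) = (53/12 + 64)*(-228) = (821/12)*(-228) = -15599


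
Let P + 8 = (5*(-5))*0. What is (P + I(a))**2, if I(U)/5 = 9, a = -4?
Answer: 1369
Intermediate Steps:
I(U) = 45 (I(U) = 5*9 = 45)
P = -8 (P = -8 + (5*(-5))*0 = -8 - 25*0 = -8 + 0 = -8)
(P + I(a))**2 = (-8 + 45)**2 = 37**2 = 1369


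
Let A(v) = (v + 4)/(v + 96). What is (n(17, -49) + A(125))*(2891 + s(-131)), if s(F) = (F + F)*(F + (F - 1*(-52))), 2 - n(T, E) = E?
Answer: 660185400/221 ≈ 2.9873e+6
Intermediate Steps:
n(T, E) = 2 - E
s(F) = 2*F*(52 + 2*F) (s(F) = (2*F)*(F + (F + 52)) = (2*F)*(F + (52 + F)) = (2*F)*(52 + 2*F) = 2*F*(52 + 2*F))
A(v) = (4 + v)/(96 + v)
(n(17, -49) + A(125))*(2891 + s(-131)) = ((2 - 1*(-49)) + (4 + 125)/(96 + 125))*(2891 + 4*(-131)*(26 - 131)) = ((2 + 49) + 129/221)*(2891 + 4*(-131)*(-105)) = (51 + (1/221)*129)*(2891 + 55020) = (51 + 129/221)*57911 = (11400/221)*57911 = 660185400/221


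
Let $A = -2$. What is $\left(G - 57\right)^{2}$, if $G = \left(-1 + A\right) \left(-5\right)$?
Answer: $1764$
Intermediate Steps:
$G = 15$ ($G = \left(-1 - 2\right) \left(-5\right) = \left(-3\right) \left(-5\right) = 15$)
$\left(G - 57\right)^{2} = \left(15 - 57\right)^{2} = \left(-42\right)^{2} = 1764$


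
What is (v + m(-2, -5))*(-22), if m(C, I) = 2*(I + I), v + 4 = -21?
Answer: 990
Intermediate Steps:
v = -25 (v = -4 - 21 = -25)
m(C, I) = 4*I (m(C, I) = 2*(2*I) = 4*I)
(v + m(-2, -5))*(-22) = (-25 + 4*(-5))*(-22) = (-25 - 20)*(-22) = -45*(-22) = 990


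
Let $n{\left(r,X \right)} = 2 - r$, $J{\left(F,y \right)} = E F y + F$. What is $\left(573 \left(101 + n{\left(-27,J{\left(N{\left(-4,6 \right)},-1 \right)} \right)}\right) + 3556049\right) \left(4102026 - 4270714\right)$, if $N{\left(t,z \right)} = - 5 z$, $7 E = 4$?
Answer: $-612428362832$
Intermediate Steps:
$E = \frac{4}{7}$ ($E = \frac{1}{7} \cdot 4 = \frac{4}{7} \approx 0.57143$)
$J{\left(F,y \right)} = F + \frac{4 F y}{7}$ ($J{\left(F,y \right)} = \frac{4 F}{7} y + F = \frac{4 F y}{7} + F = F + \frac{4 F y}{7}$)
$\left(573 \left(101 + n{\left(-27,J{\left(N{\left(-4,6 \right)},-1 \right)} \right)}\right) + 3556049\right) \left(4102026 - 4270714\right) = \left(573 \left(101 + \left(2 - -27\right)\right) + 3556049\right) \left(4102026 - 4270714\right) = \left(573 \left(101 + \left(2 + 27\right)\right) + 3556049\right) \left(-168688\right) = \left(573 \left(101 + 29\right) + 3556049\right) \left(-168688\right) = \left(573 \cdot 130 + 3556049\right) \left(-168688\right) = \left(74490 + 3556049\right) \left(-168688\right) = 3630539 \left(-168688\right) = -612428362832$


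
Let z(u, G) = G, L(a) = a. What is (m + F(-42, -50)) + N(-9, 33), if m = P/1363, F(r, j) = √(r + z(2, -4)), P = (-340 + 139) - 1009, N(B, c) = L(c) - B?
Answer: 56036/1363 + I*√46 ≈ 41.112 + 6.7823*I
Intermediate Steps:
N(B, c) = c - B
P = -1210 (P = -201 - 1009 = -1210)
F(r, j) = √(-4 + r) (F(r, j) = √(r - 4) = √(-4 + r))
m = -1210/1363 ≈ -0.88775
(m + F(-42, -50)) + N(-9, 33) = (-1210/1363 + √(-4 - 42)) + (33 - 1*(-9)) = (-1210/1363 + √(-46)) + (33 + 9) = (-1210/1363 + I*√46) + 42 = 56036/1363 + I*√46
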